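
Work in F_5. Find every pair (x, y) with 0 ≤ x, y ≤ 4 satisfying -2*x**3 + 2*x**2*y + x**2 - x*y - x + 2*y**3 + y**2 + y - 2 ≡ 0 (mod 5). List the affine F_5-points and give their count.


Affine F_5-points: {(0, 2), (1, 2), (1, 3), (3, 0), (4, 2)}; count = 5.

For each of the 25 pairs (x, y) ∈ F_5², evaluate f(x, y) mod 5. Record the zeros.
  x = 0: [0↦3, 1↦2, 2↦0, 3↦4, 4↦1]  zeros at y ∈ {2}
  x = 1: [0↦1, 1↦1, 2↦0, 3↦0, 4↦3]  zeros at y ∈ {2, 3}
  x = 2: [0↦4, 1↦4, 2↦3, 3↦3, 4↦1]  zeros at y ∈ ∅
  x = 3: [0↦0, 1↦4, 2↦2, 3↦1, 4↦3]  zeros at y ∈ {0}
  x = 4: [0↦2, 1↦4, 2↦0, 3↦2, 4↦2]  zeros at y ∈ {2}
Collecting zeros: affine points = {(0, 2), (1, 2), (1, 3), (3, 0), (4, 2)}.
Total count |C(F_5)_aff| = 5.


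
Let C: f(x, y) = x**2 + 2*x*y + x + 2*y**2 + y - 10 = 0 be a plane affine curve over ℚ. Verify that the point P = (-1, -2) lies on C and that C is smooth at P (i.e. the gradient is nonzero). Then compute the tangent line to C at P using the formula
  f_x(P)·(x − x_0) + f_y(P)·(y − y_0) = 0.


Tangent line at P: -5*x - 9*y - 23 = 0.

Step 1: f(-1, -2) = 0, so P lies on C.
Step 2: partial derivatives
  f_x(x, y) = 2*x + 2*y + 1, f_y(x, y) = 2*x + 4*y + 1.
  f_x(P) = -5, f_y(P) = -9 (gradient nonzero, so P is smooth).
Step 3: tangent line at P: -5·(x − -1) + -9·(y − -2) = 0.
Expanding: -5*x - 9*y - 23 = 0.


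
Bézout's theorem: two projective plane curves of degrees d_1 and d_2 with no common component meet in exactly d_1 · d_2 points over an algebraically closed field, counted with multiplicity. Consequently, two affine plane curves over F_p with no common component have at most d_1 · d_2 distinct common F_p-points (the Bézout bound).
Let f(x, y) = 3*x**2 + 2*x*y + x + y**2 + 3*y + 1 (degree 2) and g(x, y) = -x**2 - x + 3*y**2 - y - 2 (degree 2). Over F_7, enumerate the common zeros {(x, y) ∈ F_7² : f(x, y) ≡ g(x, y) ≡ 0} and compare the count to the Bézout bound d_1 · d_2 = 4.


Common zeros: ∅; count = 0; Bézout bound = 4.

deg(f) = 2, deg(g) = 2, so Bézout bound = 4.
Scan x ∈ F_7. For each x, list the y ∈ F_7 with f(x, y) ≡ 0 and those with g(x, y) ≡ 0 (mod 7); the common zeros in that column are the intersection.
  x = 0: f ≡ 0 at y ∈ ∅; g ≡ 0 at y ∈ {1, 4}; common: ∅.
  x = 1: f ≡ 0 at y ∈ ∅; g ≡ 0 at y ∈ {6}; common: ∅.
  x = 2: f ≡ 0 at y ∈ ∅; g ≡ 0 at y ∈ ∅; common: ∅.
  x = 3: f ≡ 0 at y ∈ ∅; g ≡ 0 at y ∈ {0, 5}; common: ∅.
  x = 4: f ≡ 0 at y ∈ {5}; g ≡ 0 at y ∈ ∅; common: ∅.
  x = 5: f ≡ 0 at y ∈ ∅; g ≡ 0 at y ∈ {6}; common: ∅.
  x = 6: f ≡ 0 at y ∈ ∅; g ≡ 0 at y ∈ {1, 4}; common: ∅.
Collecting: common zeros = ∅, so the count is 0.
Comparison with the Bézout bound: 0 ≤ 4 = deg(f)·deg(g), as expected for curves with no common component (the affine F_7-count falls short of the bound because intersections may lie at infinity, over extension fields, or carry multiplicity).


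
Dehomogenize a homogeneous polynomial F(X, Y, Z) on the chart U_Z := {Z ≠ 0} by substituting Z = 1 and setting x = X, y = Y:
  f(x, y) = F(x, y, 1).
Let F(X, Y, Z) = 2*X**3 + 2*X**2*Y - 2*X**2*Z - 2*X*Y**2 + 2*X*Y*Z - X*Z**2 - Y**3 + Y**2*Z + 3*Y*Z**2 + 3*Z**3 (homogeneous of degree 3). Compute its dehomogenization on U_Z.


f(x, y) = 2*x**3 + 2*x**2*y - 2*x**2 - 2*x*y**2 + 2*x*y - x - y**3 + y**2 + 3*y + 3

On U_Z we set Z = 1. Each monomial c·X^i·Y^j·Z^k in F becomes c·x^i·y^j·1^k = c·x^i·y^j.
Substituting Z = 1: F(X, Y, 1) = 2*x**3 + 2*x**2*y - 2*x**2 - 2*x*y**2 + 2*x*y - x - y**3 + y**2 + 3*y + 3.
Note: deg(f) ≤ deg(F) = 3; strict inequality happens when F is divisible by Z (lost terms).


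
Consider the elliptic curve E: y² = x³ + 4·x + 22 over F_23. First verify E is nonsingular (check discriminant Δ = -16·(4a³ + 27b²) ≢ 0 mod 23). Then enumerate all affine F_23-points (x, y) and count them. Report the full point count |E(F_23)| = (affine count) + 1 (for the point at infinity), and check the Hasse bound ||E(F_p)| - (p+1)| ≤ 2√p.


Affine points = {(1, 2), (1, 21), (5, 11), (5, 12), (6, 3), (6, 20), (7, 5), (7, 18), (10, 2), (10, 21), (12, 2), (12, 21), (14, 4), (14, 19), (17, 9), (17, 14), (20, 11), (20, 12), (21, 11), (21, 12)}; affine count = 20; |E(F_23)| = 21.

Discriminant check: Δ ∝ 4a³ + 27b² = 4·4³ + 27·22² = 4·64 + 27·484 ≡ 7 (mod 23). Nonzero ⇒ E is nonsingular.
For each x ∈ F_23, compute rhs = x³ + 4·x + 22 mod 23, then count y ∈ F_23 with y² ≡ rhs.
  x = 0: rhs = 22, matching y values: none (0 points).
  x = 1: rhs = 4, matching y values: 2, 21 (2 points).
  x = 2: rhs = 15, matching y values: none (0 points).
  x = 3: rhs = 15, matching y values: none (0 points).
  x = 4: rhs = 10, matching y values: none (0 points).
  x = 5: rhs = 6, matching y values: 11, 12 (2 points).
  x = 6: rhs = 9, matching y values: 3, 20 (2 points).
  x = 7: rhs = 2, matching y values: 5, 18 (2 points).
  x = 8: rhs = 14, matching y values: none (0 points).
  x = 9: rhs = 5, matching y values: none (0 points).
  x = 10: rhs = 4, matching y values: 2, 21 (2 points).
  x = 11: rhs = 17, matching y values: none (0 points).
  x = 12: rhs = 4, matching y values: 2, 21 (2 points).
  x = 13: rhs = 17, matching y values: none (0 points).
  x = 14: rhs = 16, matching y values: 4, 19 (2 points).
  x = 15: rhs = 7, matching y values: none (0 points).
  x = 16: rhs = 19, matching y values: none (0 points).
  x = 17: rhs = 12, matching y values: 9, 14 (2 points).
  x = 18: rhs = 15, matching y values: none (0 points).
  x = 19: rhs = 11, matching y values: none (0 points).
  x = 20: rhs = 6, matching y values: 11, 12 (2 points).
  x = 21: rhs = 6, matching y values: 11, 12 (2 points).
  x = 22: rhs = 17, matching y values: none (0 points).
Total affine count: 20.
Full point count |E(F_23)| = 20 + 1 = 21.
Hasse bound: |21 − (23+1)| = |-3| = 3 ≤ 2√23 ≈ 9.5917 ✓.


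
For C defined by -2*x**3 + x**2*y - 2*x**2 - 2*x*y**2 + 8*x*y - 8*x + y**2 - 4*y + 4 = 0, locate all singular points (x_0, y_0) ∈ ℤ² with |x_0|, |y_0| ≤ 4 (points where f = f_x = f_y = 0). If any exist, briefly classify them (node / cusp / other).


Singular points: {(0, 2)}; classification: cusp.

Compute partial derivatives:
  f_x = -6*x**2 + 2*x*y - 4*x - 2*y**2 + 8*y - 8.
  f_y = x**2 - 4*x*y + 8*x + 2*y - 4.
Scan x_0 ∈ {−4, ..., 4}. For each x_0, f_y(x_0, y) is a polynomial in y; find its integer roots y ∈ {−4, ..., 4}, then test f_x and f at those candidates.
  x = -4: f_y(-4, y) = 18*y - 20; no integer root y with |y| ≤ 4.
  x = -3: f_y(-3, y) = 14*y - 19; no integer root y with |y| ≤ 4.
  x = -2: f_y(-2, y) = 10*y - 16; no integer root y with |y| ≤ 4.
  x = -1: f_y(-1, y) = 6*y - 11; no integer root y with |y| ≤ 4.
  x = 0: f_y(0, y) = 2*y - 4; vanishes at y ∈ {2}. (0, 2): f_x = 0, f = 0 — SINGULAR.
  x = 1: f_y(1, y) = 5 - 2*y; no integer root y with |y| ≤ 4.
  x = 2: f_y(2, y) = 16 - 6*y; no integer root y with |y| ≤ 4.
  x = 3: f_y(3, y) = 29 - 10*y; no integer root y with |y| ≤ 4.
  x = 4: f_y(4, y) = 44 - 14*y; no integer root y with |y| ≤ 4.
Only singular point on the grid: (0, 2).
Classify: substitute x = 0 + u, y = 2 + v and expand: f = -2*u**3 + u**2*v - 2*u*v**2 + v**2.
No constant or linear terms (consistent with a singular point). Quadratic part: v**2. Cubic part: -2*u**3 + u**2*v - 2*u*v**2.
The quadratic part v**2 is a perfect square, so there is a single (double) tangent line v = 0, i.e. y = 2. Restricting the cubic part to that line (v = 0) leaves -2*u**3 ≠ 0, so f is not divisible by v and the branch is v² ≈ 2*u**3 to lowest order — this is a cusp.
Classification: cusp.


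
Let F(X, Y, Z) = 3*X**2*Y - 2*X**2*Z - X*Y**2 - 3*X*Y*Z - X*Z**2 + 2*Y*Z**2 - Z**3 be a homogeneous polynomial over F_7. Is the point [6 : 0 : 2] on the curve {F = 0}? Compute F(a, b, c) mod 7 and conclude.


F(6,0,2) ≡ 6 (mod 7); P is NOT on the curve.

Evaluate F(6, 0, 2) term-by-term (mod 7).
  3*X**2*Y ↦ 3·36·0·1 = 0
  -2*X**2*Z ↦ -2·36·1·2 = -144
  -X*Y**2 ↦ -1·6·0·1 = 0
  -3*X*Y*Z ↦ -3·6·0·2 = 0
  -X*Z**2 ↦ -1·6·1·4 = -24
  2*Y*Z**2 ↦ 2·1·0·4 = 0
  -Z**3 ↦ -1·1·1·8 = -8
Sum: F(6, 0, 2) = (0) + (-144) + (0) + (0) + (-24) + (0) + (-8) = -176.
Reducing mod 7: -176 ≡ 6 (mod 7).
Since F(a, b, c) ≡ 6 ≠ 0 (mod 7), P does NOT lie on the curve.


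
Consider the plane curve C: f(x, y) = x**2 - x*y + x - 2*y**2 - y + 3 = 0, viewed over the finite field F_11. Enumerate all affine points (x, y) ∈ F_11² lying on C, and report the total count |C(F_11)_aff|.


Affine F_11-points: {(0, 1), (0, 4), (1, 5), (2, 7), (2, 8), (3, 4), (3, 5), (4, 7), (5, 0), (5, 8)}; count = 10.

For each of the 121 pairs (x, y) ∈ F_11², evaluate f(x, y) mod 11. Record the zeros.
  x = 0: [0↦3, 1↦0, 2↦4, 3↦4, 4↦0, 5↦3, 6↦2, 7↦8, 8↦10, 9↦8, 10↦2]  zeros at y ∈ {1, 4}
  x = 1: [0↦5, 1↦1, 2↦4, 3↦3, 4↦9, 5↦0, 6↦9, 7↦3, 8↦4, 9↦1, 10↦5]  zeros at y ∈ {5}
  x = 2: [0↦9, 1↦4, 2↦6, 3↦4, 4↦9, 5↦10, 6↦7, 7↦0, 8↦0, 9↦7, 10↦10]  zeros at y ∈ {7, 8}
  x = 3: [0↦4, 1↦9, 2↦10, 3↦7, 4↦0, 5↦0, 6↦7, 7↦10, 8↦9, 9↦4, 10↦6]  zeros at y ∈ {4, 5}
  x = 4: [0↦1, 1↦5, 2↦5, 3↦1, 4↦4, 5↦3, 6↦9, 7↦0, 8↦9, 9↦3, 10↦4]  zeros at y ∈ {7}
  x = 5: [0↦0, 1↦3, 2↦2, 3↦8, 4↦10, 5↦8, 6↦2, 7↦3, 8↦0, 9↦4, 10↦4]  zeros at y ∈ {0, 8}
  x = 6: [0↦1, 1↦3, 2↦1, 3↦6, 4↦7, 5↦4, 6↦8, 7↦8, 8↦4, 9↦7, 10↦6]  zeros at y ∈ ∅
  x = 7: [0↦4, 1↦5, 2↦2, 3↦6, 4↦6, 5↦2, 6↦5, 7↦4, 8↦10, 9↦1, 10↦10]  zeros at y ∈ ∅
  x = 8: [0↦9, 1↦9, 2↦5, 3↦8, 4↦7, 5↦2, 6↦4, 7↦2, 8↦7, 9↦8, 10↦5]  zeros at y ∈ ∅
  x = 9: [0↦5, 1↦4, 2↦10, 3↦1, 4↦10, 5↦4, 6↦5, 7↦2, 8↦6, 9↦6, 10↦2]  zeros at y ∈ ∅
  x = 10: [0↦3, 1↦1, 2↦6, 3↦7, 4↦4, 5↦8, 6↦8, 7↦4, 8↦7, 9↦6, 10↦1]  zeros at y ∈ ∅
Collecting zeros: affine points = {(0, 1), (0, 4), (1, 5), (2, 7), (2, 8), (3, 4), (3, 5), (4, 7), (5, 0), (5, 8)}.
Total count |C(F_11)_aff| = 10.


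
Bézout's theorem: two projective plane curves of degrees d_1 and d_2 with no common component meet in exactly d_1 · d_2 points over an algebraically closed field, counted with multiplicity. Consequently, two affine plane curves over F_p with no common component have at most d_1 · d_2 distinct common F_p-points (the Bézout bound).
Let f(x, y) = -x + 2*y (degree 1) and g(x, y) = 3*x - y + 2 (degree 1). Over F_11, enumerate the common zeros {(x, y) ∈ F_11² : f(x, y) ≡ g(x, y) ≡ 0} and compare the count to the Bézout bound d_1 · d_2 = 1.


Common zeros: {(8, 4)}; count = 1; Bézout bound = 1.

deg(f) = 1, deg(g) = 1, so Bézout bound = 1.
Scan x ∈ F_11. For each x, list the y ∈ F_11 with f(x, y) ≡ 0 and those with g(x, y) ≡ 0 (mod 11); the common zeros in that column are the intersection.
  x = 0: f ≡ 0 at y ∈ {0}; g ≡ 0 at y ∈ {2}; common: ∅.
  x = 1: f ≡ 0 at y ∈ {6}; g ≡ 0 at y ∈ {5}; common: ∅.
  x = 2: f ≡ 0 at y ∈ {1}; g ≡ 0 at y ∈ {8}; common: ∅.
  x = 3: f ≡ 0 at y ∈ {7}; g ≡ 0 at y ∈ {0}; common: ∅.
  x = 4: f ≡ 0 at y ∈ {2}; g ≡ 0 at y ∈ {3}; common: ∅.
  x = 5: f ≡ 0 at y ∈ {8}; g ≡ 0 at y ∈ {6}; common: ∅.
  x = 6: f ≡ 0 at y ∈ {3}; g ≡ 0 at y ∈ {9}; common: ∅.
  x = 7: f ≡ 0 at y ∈ {9}; g ≡ 0 at y ∈ {1}; common: ∅.
  x = 8: f ≡ 0 at y ∈ {4}; g ≡ 0 at y ∈ {4}; common: {4}.
  x = 9: f ≡ 0 at y ∈ {10}; g ≡ 0 at y ∈ {7}; common: ∅.
  x = 10: f ≡ 0 at y ∈ {5}; g ≡ 0 at y ∈ {10}; common: ∅.
Collecting: common zeros = {(8, 4)}, so the count is 1.
Comparison with the Bézout bound: 1 ≤ 1 = deg(f)·deg(g), as expected for curves with no common component (the bound is attained).


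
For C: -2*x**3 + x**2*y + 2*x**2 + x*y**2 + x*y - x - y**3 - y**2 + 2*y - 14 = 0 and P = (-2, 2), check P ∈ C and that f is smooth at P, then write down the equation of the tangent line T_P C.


Tangent line at P: -35*x - 20*y - 30 = 0.

Step 1: f(-2, 2) = 0, so P lies on C.
Step 2: partial derivatives
  f_x(x, y) = -6*x**2 + 2*x*y + 4*x + y**2 + y - 1, f_y(x, y) = x**2 + 2*x*y + x - 3*y**2 - 2*y + 2.
  f_x(P) = -35, f_y(P) = -20 (gradient nonzero, so P is smooth).
Step 3: tangent line at P: -35·(x − -2) + -20·(y − 2) = 0.
Expanding: -35*x - 20*y - 30 = 0.


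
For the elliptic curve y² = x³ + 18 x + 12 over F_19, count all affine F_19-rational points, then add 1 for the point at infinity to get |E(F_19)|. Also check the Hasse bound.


Affine points = {(3, 6), (3, 13), (7, 5), (7, 14), (13, 7), (13, 12), (14, 5), (14, 14), (15, 3), (15, 16), (16, 8), (16, 11), (17, 5), (17, 14)}; affine count = 14; |E(F_19)| = 15.

Discriminant check: Δ ∝ 4a³ + 27b² = 4·18³ + 27·12² = 4·5832 + 27·144 ≡ 8 (mod 19). Nonzero ⇒ E is nonsingular.
For each x ∈ F_19, compute rhs = x³ + 18·x + 12 mod 19, then count y ∈ F_19 with y² ≡ rhs.
  x = 0: rhs = 12, matching y values: none (0 points).
  x = 1: rhs = 12, matching y values: none (0 points).
  x = 2: rhs = 18, matching y values: none (0 points).
  x = 3: rhs = 17, matching y values: 6, 13 (2 points).
  x = 4: rhs = 15, matching y values: none (0 points).
  x = 5: rhs = 18, matching y values: none (0 points).
  x = 6: rhs = 13, matching y values: none (0 points).
  x = 7: rhs = 6, matching y values: 5, 14 (2 points).
  x = 8: rhs = 3, matching y values: none (0 points).
  x = 9: rhs = 10, matching y values: none (0 points).
  x = 10: rhs = 14, matching y values: none (0 points).
  x = 11: rhs = 2, matching y values: none (0 points).
  x = 12: rhs = 18, matching y values: none (0 points).
  x = 13: rhs = 11, matching y values: 7, 12 (2 points).
  x = 14: rhs = 6, matching y values: 5, 14 (2 points).
  x = 15: rhs = 9, matching y values: 3, 16 (2 points).
  x = 16: rhs = 7, matching y values: 8, 11 (2 points).
  x = 17: rhs = 6, matching y values: 5, 14 (2 points).
  x = 18: rhs = 12, matching y values: none (0 points).
Total affine count: 14.
Full point count |E(F_19)| = 14 + 1 = 15.
Hasse bound: |15 − (19+1)| = |-5| = 5 ≤ 2√19 ≈ 8.7178 ✓.


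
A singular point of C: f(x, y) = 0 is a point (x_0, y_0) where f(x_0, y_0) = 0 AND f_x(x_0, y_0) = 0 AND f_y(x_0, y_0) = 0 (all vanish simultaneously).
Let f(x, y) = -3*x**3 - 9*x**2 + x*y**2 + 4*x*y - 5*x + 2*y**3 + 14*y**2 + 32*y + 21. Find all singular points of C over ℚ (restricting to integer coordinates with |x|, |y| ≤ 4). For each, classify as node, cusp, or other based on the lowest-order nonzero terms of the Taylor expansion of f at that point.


Singular points: {(-1, -2)}; classification: cusp.

Compute partial derivatives:
  f_x = -9*x**2 - 18*x + y**2 + 4*y - 5.
  f_y = 2*x*y + 4*x + 6*y**2 + 28*y + 32.
Scan x_0 ∈ {−4, ..., 4}. For each x_0, f_y(x_0, y) is a polynomial in y; find its integer roots y ∈ {−4, ..., 4}, then test f_x and f at those candidates.
  x = -4: f_y(-4, y) = 6*y**2 + 20*y + 16; vanishes at y ∈ {-2}. (-4, -2): f_x = -81 ≠ 0.
  x = -3: f_y(-3, y) = 6*y**2 + 22*y + 20; vanishes at y ∈ {-2}. (-3, -2): f_x = -36 ≠ 0.
  x = -2: f_y(-2, y) = 6*y**2 + 24*y + 24; vanishes at y ∈ {-2}. (-2, -2): f_x = -9 ≠ 0.
  x = -1: f_y(-1, y) = 6*y**2 + 26*y + 28; vanishes at y ∈ {-2}. (-1, -2): f_x = 0, f = 0 — SINGULAR.
  x = 0: f_y(0, y) = 6*y**2 + 28*y + 32; vanishes at y ∈ {-2}. (0, -2): f_x = -9 ≠ 0.
  x = 1: f_y(1, y) = 6*y**2 + 30*y + 36; vanishes at y ∈ {-3, -2}. (1, -3): f_x = -35 ≠ 0; (1, -2): f_x = -36 ≠ 0.
  x = 2: f_y(2, y) = 6*y**2 + 32*y + 40; vanishes at y ∈ {-2}. (2, -2): f_x = -81 ≠ 0.
  x = 3: f_y(3, y) = 6*y**2 + 34*y + 44; vanishes at y ∈ {-2}. (3, -2): f_x = -144 ≠ 0.
  x = 4: f_y(4, y) = 6*y**2 + 36*y + 48; vanishes at y ∈ {-4, -2}. (4, -4): f_x = -221 ≠ 0; (4, -2): f_x = -225 ≠ 0.
Only singular point on the grid: (-1, -2).
Classify: substitute x = -1 + u, y = -2 + v and expand: f = -3*u**3 + u*v**2 + 2*v**3 + v**2.
No constant or linear terms (consistent with a singular point). Quadratic part: v**2. Cubic part: -3*u**3 + u*v**2 + 2*v**3.
The quadratic part v**2 is a perfect square, so there is a single (double) tangent line v = 0, i.e. y = -2. Restricting the cubic part to that line (v = 0) leaves -3*u**3 ≠ 0, so f is not divisible by v and the branch is v² ≈ 3*u**3 to lowest order — this is a cusp.
Classification: cusp.


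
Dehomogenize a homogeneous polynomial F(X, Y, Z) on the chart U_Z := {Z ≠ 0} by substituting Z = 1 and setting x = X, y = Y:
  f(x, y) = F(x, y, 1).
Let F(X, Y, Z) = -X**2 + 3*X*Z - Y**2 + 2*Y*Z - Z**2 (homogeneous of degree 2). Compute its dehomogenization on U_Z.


f(x, y) = -x**2 + 3*x - y**2 + 2*y - 1

On U_Z we set Z = 1. Each monomial c·X^i·Y^j·Z^k in F becomes c·x^i·y^j·1^k = c·x^i·y^j.
Substituting Z = 1: F(X, Y, 1) = -x**2 + 3*x - y**2 + 2*y - 1.
Note: deg(f) ≤ deg(F) = 2; strict inequality happens when F is divisible by Z (lost terms).


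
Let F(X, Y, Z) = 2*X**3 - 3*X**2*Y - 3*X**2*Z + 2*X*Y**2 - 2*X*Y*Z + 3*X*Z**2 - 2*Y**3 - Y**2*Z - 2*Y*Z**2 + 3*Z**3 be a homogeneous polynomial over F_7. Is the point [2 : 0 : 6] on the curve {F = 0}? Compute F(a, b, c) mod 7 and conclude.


F(2,0,6) ≡ 3 (mod 7); P is NOT on the curve.

Evaluate F(2, 0, 6) term-by-term (mod 7).
  2*X**3 ↦ 2·8·1·1 = 16
  -3*X**2*Y ↦ -3·4·0·1 = 0
  -3*X**2*Z ↦ -3·4·1·6 = -72
  2*X*Y**2 ↦ 2·2·0·1 = 0
  -2*X*Y*Z ↦ -2·2·0·6 = 0
  3*X*Z**2 ↦ 3·2·1·36 = 216
  -2*Y**3 ↦ -2·1·0·1 = 0
  -Y**2*Z ↦ -1·1·0·6 = 0
  -2*Y*Z**2 ↦ -2·1·0·36 = 0
  3*Z**3 ↦ 3·1·1·216 = 648
Sum: F(2, 0, 6) = (16) + (0) + (-72) + (0) + (0) + (216) + (0) + (0) + (0) + (648) = 808.
Reducing mod 7: 808 ≡ 3 (mod 7).
Since F(a, b, c) ≡ 3 ≠ 0 (mod 7), P does NOT lie on the curve.


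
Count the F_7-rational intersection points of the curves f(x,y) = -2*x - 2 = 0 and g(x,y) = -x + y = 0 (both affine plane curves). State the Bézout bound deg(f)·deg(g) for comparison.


Common zeros: {(6, 6)}; count = 1; Bézout bound = 1.

deg(f) = 1, deg(g) = 1, so Bézout bound = 1.
Scan x ∈ F_7. For each x, list the y ∈ F_7 with f(x, y) ≡ 0 and those with g(x, y) ≡ 0 (mod 7); the common zeros in that column are the intersection.
  x = 0: f ≡ 0 at y ∈ ∅; g ≡ 0 at y ∈ {0}; common: ∅.
  x = 1: f ≡ 0 at y ∈ ∅; g ≡ 0 at y ∈ {1}; common: ∅.
  x = 2: f ≡ 0 at y ∈ ∅; g ≡ 0 at y ∈ {2}; common: ∅.
  x = 3: f ≡ 0 at y ∈ ∅; g ≡ 0 at y ∈ {3}; common: ∅.
  x = 4: f ≡ 0 at y ∈ ∅; g ≡ 0 at y ∈ {4}; common: ∅.
  x = 5: f ≡ 0 at y ∈ ∅; g ≡ 0 at y ∈ {5}; common: ∅.
  x = 6: f ≡ 0 at y ∈ {0, 1, 2, 3, 4, 5, 6}; g ≡ 0 at y ∈ {6}; common: {6}.
Collecting: common zeros = {(6, 6)}, so the count is 1.
Comparison with the Bézout bound: 1 ≤ 1 = deg(f)·deg(g), as expected for curves with no common component (the bound is attained).


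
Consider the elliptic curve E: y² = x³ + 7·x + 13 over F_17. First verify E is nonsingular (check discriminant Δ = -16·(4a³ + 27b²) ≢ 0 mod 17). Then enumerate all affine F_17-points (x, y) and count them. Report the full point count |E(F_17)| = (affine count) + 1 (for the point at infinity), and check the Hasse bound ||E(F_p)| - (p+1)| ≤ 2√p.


Affine points = {(0, 8), (0, 9), (1, 2), (1, 15), (2, 1), (2, 16), (6, 4), (6, 13), (14, 4), (14, 13), (15, 5), (15, 12)}; affine count = 12; |E(F_17)| = 13.

Discriminant check: Δ ∝ 4a³ + 27b² = 4·7³ + 27·13² = 4·343 + 27·169 ≡ 2 (mod 17). Nonzero ⇒ E is nonsingular.
For each x ∈ F_17, compute rhs = x³ + 7·x + 13 mod 17, then count y ∈ F_17 with y² ≡ rhs.
  x = 0: rhs = 13, matching y values: 8, 9 (2 points).
  x = 1: rhs = 4, matching y values: 2, 15 (2 points).
  x = 2: rhs = 1, matching y values: 1, 16 (2 points).
  x = 3: rhs = 10, matching y values: none (0 points).
  x = 4: rhs = 3, matching y values: none (0 points).
  x = 5: rhs = 3, matching y values: none (0 points).
  x = 6: rhs = 16, matching y values: 4, 13 (2 points).
  x = 7: rhs = 14, matching y values: none (0 points).
  x = 8: rhs = 3, matching y values: none (0 points).
  x = 9: rhs = 6, matching y values: none (0 points).
  x = 10: rhs = 12, matching y values: none (0 points).
  x = 11: rhs = 10, matching y values: none (0 points).
  x = 12: rhs = 6, matching y values: none (0 points).
  x = 13: rhs = 6, matching y values: none (0 points).
  x = 14: rhs = 16, matching y values: 4, 13 (2 points).
  x = 15: rhs = 8, matching y values: 5, 12 (2 points).
  x = 16: rhs = 5, matching y values: none (0 points).
Total affine count: 12.
Full point count |E(F_17)| = 12 + 1 = 13.
Hasse bound: |13 − (17+1)| = |-5| = 5 ≤ 2√17 ≈ 8.2462 ✓.


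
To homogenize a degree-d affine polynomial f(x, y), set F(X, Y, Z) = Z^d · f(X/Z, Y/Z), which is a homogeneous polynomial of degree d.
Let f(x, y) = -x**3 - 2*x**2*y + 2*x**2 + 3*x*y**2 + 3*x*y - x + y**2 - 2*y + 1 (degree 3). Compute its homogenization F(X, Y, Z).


F(X, Y, Z) = -X**3 - 2*X**2*Y + 2*X**2*Z + 3*X*Y**2 + 3*X*Y*Z - X*Z**2 + Y**2*Z - 2*Y*Z**2 + Z**3

deg(f) = 3.
Substitute x = X/Z, y = Y/Z into f, then multiply by Z^3.
  monomial -1·x^3·y^0 ↦ -1·X^3·Y^0·Z^0.
  monomial -2·x^2·y^1 ↦ -2·X^2·Y^1·Z^0.
  monomial 2·x^2·y^0 ↦ 2·X^2·Y^0·Z^1.
  monomial 3·x^1·y^2 ↦ 3·X^1·Y^2·Z^0.
  monomial 3·x^1·y^1 ↦ 3·X^1·Y^1·Z^1.
  monomial -1·x^1·y^0 ↦ -1·X^1·Y^0·Z^2.
  monomial 1·x^0·y^2 ↦ 1·X^0·Y^2·Z^1.
  monomial -2·x^0·y^1 ↦ -2·X^0·Y^1·Z^2.
  monomial 1·x^0·y^0 ↦ 1·X^0·Y^0·Z^3.
Collecting: F(X, Y, Z) = -X**3 - 2*X**2*Y + 2*X**2*Z + 3*X*Y**2 + 3*X*Y*Z - X*Z**2 + Y**2*Z - 2*Y*Z**2 + Z**3.


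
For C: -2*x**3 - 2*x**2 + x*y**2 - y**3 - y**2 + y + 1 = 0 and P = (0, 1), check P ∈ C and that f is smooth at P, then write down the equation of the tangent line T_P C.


Tangent line at P: x - 4*y + 4 = 0.

Step 1: f(0, 1) = 0, so P lies on C.
Step 2: partial derivatives
  f_x(x, y) = -6*x**2 - 4*x + y**2, f_y(x, y) = 2*x*y - 3*y**2 - 2*y + 1.
  f_x(P) = 1, f_y(P) = -4 (gradient nonzero, so P is smooth).
Step 3: tangent line at P: 1·(x − 0) + -4·(y − 1) = 0.
Expanding: x - 4*y + 4 = 0.


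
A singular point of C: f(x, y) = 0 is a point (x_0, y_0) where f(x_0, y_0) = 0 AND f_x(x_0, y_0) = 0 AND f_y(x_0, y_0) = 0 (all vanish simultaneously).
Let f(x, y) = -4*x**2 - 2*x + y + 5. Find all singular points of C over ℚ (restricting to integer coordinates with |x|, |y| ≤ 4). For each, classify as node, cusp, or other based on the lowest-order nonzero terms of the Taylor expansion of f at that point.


No singular points in the scanned grid; C is smooth there.

Compute partial derivatives:
  f_x = -8*x - 2.
  f_y = 1.
f_y = 1 is a nonzero constant, so f_y never vanishes: no point (x, y) can satisfy f = f_x = f_y = 0. In particular no (x, y) ∈ {−4, ..., 4}² is singular; the curve is smooth.


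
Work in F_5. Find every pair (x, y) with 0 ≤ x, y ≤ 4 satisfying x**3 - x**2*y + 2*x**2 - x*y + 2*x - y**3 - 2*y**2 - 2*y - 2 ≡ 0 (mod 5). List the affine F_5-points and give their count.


Affine F_5-points: {(2, 4), (3, 2)}; count = 2.

For each of the 25 pairs (x, y) ∈ F_5², evaluate f(x, y) mod 5. Record the zeros.
  x = 0: [0↦3, 1↦3, 2↦3, 3↦2, 4↦4]  zeros at y ∈ ∅
  x = 1: [0↦3, 1↦1, 2↦4, 3↦1, 4↦1]  zeros at y ∈ ∅
  x = 2: [0↦3, 1↦2, 2↦1, 3↦4, 4↦0]  zeros at y ∈ {4}
  x = 3: [0↦4, 1↦2, 2↦0, 3↦2, 4↦2]  zeros at y ∈ {2}
  x = 4: [0↦2, 1↦2, 2↦2, 3↦1, 4↦3]  zeros at y ∈ ∅
Collecting zeros: affine points = {(2, 4), (3, 2)}.
Total count |C(F_5)_aff| = 2.


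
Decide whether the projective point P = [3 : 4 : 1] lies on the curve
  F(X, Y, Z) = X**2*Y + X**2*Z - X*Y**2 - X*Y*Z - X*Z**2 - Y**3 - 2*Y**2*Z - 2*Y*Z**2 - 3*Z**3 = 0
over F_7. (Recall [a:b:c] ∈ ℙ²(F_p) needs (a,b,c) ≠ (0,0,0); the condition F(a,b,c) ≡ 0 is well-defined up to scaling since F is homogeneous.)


F(3,4,1) ≡ 1 (mod 7); P is NOT on the curve.

Evaluate F(3, 4, 1) term-by-term (mod 7).
  X**2*Y ↦ 1·9·4·1 = 36
  X**2*Z ↦ 1·9·1·1 = 9
  -X*Y**2 ↦ -1·3·16·1 = -48
  -X*Y*Z ↦ -1·3·4·1 = -12
  -X*Z**2 ↦ -1·3·1·1 = -3
  -Y**3 ↦ -1·1·64·1 = -64
  -2*Y**2*Z ↦ -2·1·16·1 = -32
  -2*Y*Z**2 ↦ -2·1·4·1 = -8
  -3*Z**3 ↦ -3·1·1·1 = -3
Sum: F(3, 4, 1) = (36) + (9) + (-48) + (-12) + (-3) + (-64) + (-32) + (-8) + (-3) = -125.
Reducing mod 7: -125 ≡ 1 (mod 7).
Since F(a, b, c) ≡ 1 ≠ 0 (mod 7), P does NOT lie on the curve.


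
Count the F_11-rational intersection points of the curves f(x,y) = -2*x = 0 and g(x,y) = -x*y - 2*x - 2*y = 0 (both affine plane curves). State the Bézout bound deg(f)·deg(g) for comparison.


Common zeros: {(0, 0)}; count = 1; Bézout bound = 2.

deg(f) = 1, deg(g) = 2, so Bézout bound = 2.
Scan x ∈ F_11. For each x, list the y ∈ F_11 with f(x, y) ≡ 0 and those with g(x, y) ≡ 0 (mod 11); the common zeros in that column are the intersection.
  x = 0: f ≡ 0 at y ∈ {0, 1, 2, 3, 4, 5, 6, 7, 8, 9, 10}; g ≡ 0 at y ∈ {0}; common: {0}.
  x = 1: f ≡ 0 at y ∈ ∅; g ≡ 0 at y ∈ {3}; common: ∅.
  x = 2: f ≡ 0 at y ∈ ∅; g ≡ 0 at y ∈ {10}; common: ∅.
  x = 3: f ≡ 0 at y ∈ ∅; g ≡ 0 at y ∈ {1}; common: ∅.
  x = 4: f ≡ 0 at y ∈ ∅; g ≡ 0 at y ∈ {6}; common: ∅.
  x = 5: f ≡ 0 at y ∈ ∅; g ≡ 0 at y ∈ {8}; common: ∅.
  x = 6: f ≡ 0 at y ∈ ∅; g ≡ 0 at y ∈ {4}; common: ∅.
  x = 7: f ≡ 0 at y ∈ ∅; g ≡ 0 at y ∈ {7}; common: ∅.
  x = 8: f ≡ 0 at y ∈ ∅; g ≡ 0 at y ∈ {5}; common: ∅.
  x = 9: f ≡ 0 at y ∈ ∅; g ≡ 0 at y ∈ ∅; common: ∅.
  x = 10: f ≡ 0 at y ∈ ∅; g ≡ 0 at y ∈ {2}; common: ∅.
Collecting: common zeros = {(0, 0)}, so the count is 1.
Comparison with the Bézout bound: 1 ≤ 2 = deg(f)·deg(g), as expected for curves with no common component (the affine F_11-count falls short of the bound because intersections may lie at infinity, over extension fields, or carry multiplicity).


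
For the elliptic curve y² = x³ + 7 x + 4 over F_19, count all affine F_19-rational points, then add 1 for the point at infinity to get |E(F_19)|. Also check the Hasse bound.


Affine points = {(0, 2), (0, 17), (2, 8), (2, 11), (4, 1), (4, 18), (7, 4), (7, 15), (9, 6), (9, 13), (11, 5), (11, 14), (12, 7), (12, 12), (15, 8), (15, 11), (17, 1), (17, 18)}; affine count = 18; |E(F_19)| = 19.

Discriminant check: Δ ∝ 4a³ + 27b² = 4·7³ + 27·4² = 4·343 + 27·16 ≡ 18 (mod 19). Nonzero ⇒ E is nonsingular.
For each x ∈ F_19, compute rhs = x³ + 7·x + 4 mod 19, then count y ∈ F_19 with y² ≡ rhs.
  x = 0: rhs = 4, matching y values: 2, 17 (2 points).
  x = 1: rhs = 12, matching y values: none (0 points).
  x = 2: rhs = 7, matching y values: 8, 11 (2 points).
  x = 3: rhs = 14, matching y values: none (0 points).
  x = 4: rhs = 1, matching y values: 1, 18 (2 points).
  x = 5: rhs = 12, matching y values: none (0 points).
  x = 6: rhs = 15, matching y values: none (0 points).
  x = 7: rhs = 16, matching y values: 4, 15 (2 points).
  x = 8: rhs = 2, matching y values: none (0 points).
  x = 9: rhs = 17, matching y values: 6, 13 (2 points).
  x = 10: rhs = 10, matching y values: none (0 points).
  x = 11: rhs = 6, matching y values: 5, 14 (2 points).
  x = 12: rhs = 11, matching y values: 7, 12 (2 points).
  x = 13: rhs = 12, matching y values: none (0 points).
  x = 14: rhs = 15, matching y values: none (0 points).
  x = 15: rhs = 7, matching y values: 8, 11 (2 points).
  x = 16: rhs = 13, matching y values: none (0 points).
  x = 17: rhs = 1, matching y values: 1, 18 (2 points).
  x = 18: rhs = 15, matching y values: none (0 points).
Total affine count: 18.
Full point count |E(F_19)| = 18 + 1 = 19.
Hasse bound: |19 − (19+1)| = |-1| = 1 ≤ 2√19 ≈ 8.7178 ✓.


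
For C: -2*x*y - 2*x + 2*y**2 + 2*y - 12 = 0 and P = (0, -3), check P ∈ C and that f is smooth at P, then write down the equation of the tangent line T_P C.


Tangent line at P: 4*x - 10*y - 30 = 0.

Step 1: f(0, -3) = 0, so P lies on C.
Step 2: partial derivatives
  f_x(x, y) = -2*y - 2, f_y(x, y) = -2*x + 4*y + 2.
  f_x(P) = 4, f_y(P) = -10 (gradient nonzero, so P is smooth).
Step 3: tangent line at P: 4·(x − 0) + -10·(y − -3) = 0.
Expanding: 4*x - 10*y - 30 = 0.


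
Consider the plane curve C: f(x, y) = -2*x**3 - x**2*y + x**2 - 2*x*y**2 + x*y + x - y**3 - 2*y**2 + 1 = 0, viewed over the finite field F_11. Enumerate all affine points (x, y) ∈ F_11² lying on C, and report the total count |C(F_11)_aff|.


Affine F_11-points: {(0, 3), (0, 7), (0, 10), (2, 7), (3, 5), (6, 7), (7, 5), (10, 1), (10, 5)}; count = 9.

For each of the 121 pairs (x, y) ∈ F_11², evaluate f(x, y) mod 11. Record the zeros.
  x = 0: [0↦1, 1↦9, 2↦7, 3↦0, 4↦4, 5↦2, 6↦10, 7↦0, 8↦10, 9↦1, 10↦0]  zeros at y ∈ {3, 7, 10}
  x = 1: [0↦1, 1↦7, 2↦10, 3↦4, 4↦5, 5↦7, 6↦4, 7↦1, 8↦3, 9↦4, 10↦9]  zeros at y ∈ ∅
  x = 2: [0↦2, 1↦4, 2↦10, 3↦3, 4↦10, 5↦3, 6↦9, 7↦0, 8↦3, 9↦1, 10↦10]  zeros at y ∈ {7}
  x = 3: [0↦3, 1↦10, 2↦6, 3↦7, 4↦7, 5↦0, 6↦2, 7↦7, 8↦9, 9↦2, 10↦2]  zeros at y ∈ {5}
  x = 4: [0↦3, 1↦2, 2↦8, 3↦4, 4↦6, 5↦8, 6↦4, 7↦10, 8↦9, 9↦6, 10↦6]  zeros at y ∈ ∅
  x = 5: [0↦1, 1↦1, 2↦4, 3↦4, 4↦6, 5↦4, 6↦3, 7↦8, 8↦2, 9↦1, 10↦10]  zeros at y ∈ ∅
  x = 6: [0↦7, 1↦6, 2↦4, 3↦6, 4↦6, 5↦9, 6↦9, 7↦0, 8↦9, 9↦8, 10↦2]  zeros at y ∈ {7}
  x = 7: [0↦9, 1↦5, 2↦7, 3↦9, 4↦5, 5↦0, 6↦10, 7↦7, 8↦7, 9↦4, 10↦3]  zeros at y ∈ {5}
  x = 8: [0↦6, 1↦8, 2↦1, 3↦1, 4↦2, 5↦9, 6↦5, 7↦6, 8↦6, 9↦10, 10↦1]  zeros at y ∈ ∅
  x = 9: [0↦8, 1↦3, 2↦7, 3↦3, 4↦7, 5↦2, 6↦4, 7↦7, 8↦5, 9↦3, 10↦6]  zeros at y ∈ ∅
  x = 10: [0↦3, 1↦0, 2↦2, 3↦3, 4↦8, 5↦0, 6↦6, 7↦9, 8↦3, 9↦4, 10↦6]  zeros at y ∈ {1, 5}
Collecting zeros: affine points = {(0, 3), (0, 7), (0, 10), (2, 7), (3, 5), (6, 7), (7, 5), (10, 1), (10, 5)}.
Total count |C(F_11)_aff| = 9.


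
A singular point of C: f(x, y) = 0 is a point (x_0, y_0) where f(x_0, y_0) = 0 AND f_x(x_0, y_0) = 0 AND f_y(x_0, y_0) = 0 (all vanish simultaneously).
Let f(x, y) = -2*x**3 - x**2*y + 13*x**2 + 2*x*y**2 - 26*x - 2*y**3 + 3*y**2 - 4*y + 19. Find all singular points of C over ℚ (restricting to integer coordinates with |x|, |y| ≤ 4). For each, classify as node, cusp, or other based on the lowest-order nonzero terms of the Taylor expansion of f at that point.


Singular points: {(2, 1)}; classification: cusp.

Compute partial derivatives:
  f_x = -6*x**2 - 2*x*y + 26*x + 2*y**2 - 26.
  f_y = -x**2 + 4*x*y - 6*y**2 + 6*y - 4.
Scan x_0 ∈ {−4, ..., 4}. For each x_0, f_y(x_0, y) is a polynomial in y; find its integer roots y ∈ {−4, ..., 4}, then test f_x and f at those candidates.
  x = -4: f_y(-4, y) = -6*y**2 - 10*y - 20; no integer root y with |y| ≤ 4.
  x = -3: f_y(-3, y) = -6*y**2 - 6*y - 13; no integer root y with |y| ≤ 4.
  x = -2: f_y(-2, y) = -6*y**2 - 2*y - 8; no integer root y with |y| ≤ 4.
  x = -1: f_y(-1, y) = -6*y**2 + 2*y - 5; no integer root y with |y| ≤ 4.
  x = 0: f_y(0, y) = -6*y**2 + 6*y - 4; no integer root y with |y| ≤ 4.
  x = 1: f_y(1, y) = -6*y**2 + 10*y - 5; no integer root y with |y| ≤ 4.
  x = 2: f_y(2, y) = -6*y**2 + 14*y - 8; vanishes at y ∈ {1}. (2, 1): f_x = 0, f = 0 — SINGULAR.
  x = 3: f_y(3, y) = -6*y**2 + 18*y - 13; no integer root y with |y| ≤ 4.
  x = 4: f_y(4, y) = -6*y**2 + 22*y - 20; vanishes at y ∈ {2}. (4, 2): f_x = -26 ≠ 0.
Only singular point on the grid: (2, 1).
Classify: substitute x = 2 + u, y = 1 + v and expand: f = -2*u**3 - u**2*v + 2*u*v**2 - 2*v**3 + v**2.
No constant or linear terms (consistent with a singular point). Quadratic part: v**2. Cubic part: -2*u**3 - u**2*v + 2*u*v**2 - 2*v**3.
The quadratic part v**2 is a perfect square, so there is a single (double) tangent line v = 0, i.e. y = 1. Restricting the cubic part to that line (v = 0) leaves -2*u**3 ≠ 0, so f is not divisible by v and the branch is v² ≈ 2*u**3 to lowest order — this is a cusp.
Classification: cusp.


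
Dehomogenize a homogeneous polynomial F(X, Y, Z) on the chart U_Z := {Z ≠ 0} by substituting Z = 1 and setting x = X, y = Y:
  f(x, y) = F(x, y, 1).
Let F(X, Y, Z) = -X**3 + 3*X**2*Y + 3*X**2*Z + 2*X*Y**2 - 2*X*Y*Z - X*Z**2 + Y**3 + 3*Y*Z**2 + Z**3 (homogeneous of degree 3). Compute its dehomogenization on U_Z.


f(x, y) = -x**3 + 3*x**2*y + 3*x**2 + 2*x*y**2 - 2*x*y - x + y**3 + 3*y + 1

On U_Z we set Z = 1. Each monomial c·X^i·Y^j·Z^k in F becomes c·x^i·y^j·1^k = c·x^i·y^j.
Substituting Z = 1: F(X, Y, 1) = -x**3 + 3*x**2*y + 3*x**2 + 2*x*y**2 - 2*x*y - x + y**3 + 3*y + 1.
Note: deg(f) ≤ deg(F) = 3; strict inequality happens when F is divisible by Z (lost terms).


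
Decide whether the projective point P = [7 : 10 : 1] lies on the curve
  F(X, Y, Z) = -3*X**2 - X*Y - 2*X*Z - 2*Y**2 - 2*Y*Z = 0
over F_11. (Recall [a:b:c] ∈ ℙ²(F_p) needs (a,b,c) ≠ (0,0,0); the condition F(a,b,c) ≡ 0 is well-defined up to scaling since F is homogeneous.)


F(7,10,1) ≡ 0 (mod 11); P is on the curve.

Evaluate F(7, 10, 1) term-by-term (mod 11).
  -3*X**2 ↦ -3·49·1·1 = -147
  -X*Y ↦ -1·7·10·1 = -70
  -2*X*Z ↦ -2·7·1·1 = -14
  -2*Y**2 ↦ -2·1·100·1 = -200
  -2*Y*Z ↦ -2·1·10·1 = -20
Sum: F(7, 10, 1) = (-147) + (-70) + (-14) + (-200) + (-20) = -451.
Reducing mod 11: -451 ≡ 0 (mod 11).
Since F(a, b, c) ≡ 0 (mod 11), P lies on the curve.


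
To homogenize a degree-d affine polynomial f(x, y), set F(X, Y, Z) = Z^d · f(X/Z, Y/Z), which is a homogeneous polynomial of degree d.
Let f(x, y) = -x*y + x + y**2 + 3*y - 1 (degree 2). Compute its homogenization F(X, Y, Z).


F(X, Y, Z) = -X*Y + X*Z + Y**2 + 3*Y*Z - Z**2

deg(f) = 2.
Substitute x = X/Z, y = Y/Z into f, then multiply by Z^2.
  monomial -1·x^1·y^1 ↦ -1·X^1·Y^1·Z^0.
  monomial 1·x^1·y^0 ↦ 1·X^1·Y^0·Z^1.
  monomial 1·x^0·y^2 ↦ 1·X^0·Y^2·Z^0.
  monomial 3·x^0·y^1 ↦ 3·X^0·Y^1·Z^1.
  monomial -1·x^0·y^0 ↦ -1·X^0·Y^0·Z^2.
Collecting: F(X, Y, Z) = -X*Y + X*Z + Y**2 + 3*Y*Z - Z**2.


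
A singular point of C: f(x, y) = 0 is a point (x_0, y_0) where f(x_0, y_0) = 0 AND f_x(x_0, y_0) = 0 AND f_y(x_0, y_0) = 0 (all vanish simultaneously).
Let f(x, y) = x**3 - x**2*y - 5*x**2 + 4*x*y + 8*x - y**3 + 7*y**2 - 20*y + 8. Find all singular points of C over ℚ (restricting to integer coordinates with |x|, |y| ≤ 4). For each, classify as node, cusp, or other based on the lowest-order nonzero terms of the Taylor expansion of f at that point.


Singular points: {(2, 2)}; classification: node.

Compute partial derivatives:
  f_x = 3*x**2 - 2*x*y - 10*x + 4*y + 8.
  f_y = -x**2 + 4*x - 3*y**2 + 14*y - 20.
Scan x_0 ∈ {−4, ..., 4}. For each x_0, f_y(x_0, y) is a polynomial in y; find its integer roots y ∈ {−4, ..., 4}, then test f_x and f at those candidates.
  x = -4: f_y(-4, y) = -3*y**2 + 14*y - 52; no integer root y with |y| ≤ 4.
  x = -3: f_y(-3, y) = -3*y**2 + 14*y - 41; no integer root y with |y| ≤ 4.
  x = -2: f_y(-2, y) = -3*y**2 + 14*y - 32; no integer root y with |y| ≤ 4.
  x = -1: f_y(-1, y) = -3*y**2 + 14*y - 25; no integer root y with |y| ≤ 4.
  x = 0: f_y(0, y) = -3*y**2 + 14*y - 20; no integer root y with |y| ≤ 4.
  x = 1: f_y(1, y) = -3*y**2 + 14*y - 17; no integer root y with |y| ≤ 4.
  x = 2: f_y(2, y) = -3*y**2 + 14*y - 16; vanishes at y ∈ {2}. (2, 2): f_x = 0, f = 0 — SINGULAR.
  x = 3: f_y(3, y) = -3*y**2 + 14*y - 17; no integer root y with |y| ≤ 4.
  x = 4: f_y(4, y) = -3*y**2 + 14*y - 20; no integer root y with |y| ≤ 4.
Only singular point on the grid: (2, 2).
Classify: substitute x = 2 + u, y = 2 + v and expand: f = u**3 - u**2*v - u**2 - v**3 + v**2.
No constant or linear terms (consistent with a singular point). Quadratic part: -u**2 + v**2. Cubic part: u**3 - u**2*v - v**3.
The quadratic part v**2 - u**2 = (v − u)(v + u) splits into two distinct linear factors, so there are two distinct tangent lines y − 2 = ±(x − 2) — this is a node (ordinary double point).
Classification: node.


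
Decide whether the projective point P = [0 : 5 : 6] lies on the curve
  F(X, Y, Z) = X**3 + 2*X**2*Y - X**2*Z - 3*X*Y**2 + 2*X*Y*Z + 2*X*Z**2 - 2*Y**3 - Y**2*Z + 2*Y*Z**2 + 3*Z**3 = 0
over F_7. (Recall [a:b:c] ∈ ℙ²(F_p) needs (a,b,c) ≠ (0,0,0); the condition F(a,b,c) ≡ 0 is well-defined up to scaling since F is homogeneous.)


F(0,5,6) ≡ 6 (mod 7); P is NOT on the curve.

Evaluate F(0, 5, 6) term-by-term (mod 7).
  X**3 ↦ 1·0·1·1 = 0
  2*X**2*Y ↦ 2·0·5·1 = 0
  -X**2*Z ↦ -1·0·1·6 = 0
  -3*X*Y**2 ↦ -3·0·25·1 = 0
  2*X*Y*Z ↦ 2·0·5·6 = 0
  2*X*Z**2 ↦ 2·0·1·36 = 0
  -2*Y**3 ↦ -2·1·125·1 = -250
  -Y**2*Z ↦ -1·1·25·6 = -150
  2*Y*Z**2 ↦ 2·1·5·36 = 360
  3*Z**3 ↦ 3·1·1·216 = 648
Sum: F(0, 5, 6) = (0) + (0) + (0) + (0) + (0) + (0) + (-250) + (-150) + (360) + (648) = 608.
Reducing mod 7: 608 ≡ 6 (mod 7).
Since F(a, b, c) ≡ 6 ≠ 0 (mod 7), P does NOT lie on the curve.


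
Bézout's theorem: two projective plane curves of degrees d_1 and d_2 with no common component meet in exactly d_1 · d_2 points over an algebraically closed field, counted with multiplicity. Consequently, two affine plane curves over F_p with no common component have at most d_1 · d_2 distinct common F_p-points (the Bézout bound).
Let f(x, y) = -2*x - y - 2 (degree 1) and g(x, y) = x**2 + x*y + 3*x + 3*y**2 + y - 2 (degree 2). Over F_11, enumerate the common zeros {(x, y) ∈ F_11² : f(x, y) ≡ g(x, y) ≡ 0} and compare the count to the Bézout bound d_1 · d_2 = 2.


Common zeros: {(3, 3)}; count = 1; Bézout bound = 2.

deg(f) = 1, deg(g) = 2, so Bézout bound = 2.
Scan x ∈ F_11. For each x, list the y ∈ F_11 with f(x, y) ≡ 0 and those with g(x, y) ≡ 0 (mod 11); the common zeros in that column are the intersection.
  x = 0: f ≡ 0 at y ∈ {9}; g ≡ 0 at y ∈ {8, 10}; common: ∅.
  x = 1: f ≡ 0 at y ∈ {7}; g ≡ 0 at y ∈ ∅; common: ∅.
  x = 2: f ≡ 0 at y ∈ {5}; g ≡ 0 at y ∈ {3, 7}; common: ∅.
  x = 3: f ≡ 0 at y ∈ {3}; g ≡ 0 at y ∈ {3}; common: {3}.
  x = 4: f ≡ 0 at y ∈ {1}; g ≡ 0 at y ∈ ∅; common: ∅.
  x = 5: f ≡ 0 at y ∈ {10}; g ≡ 0 at y ∈ {4, 5}; common: ∅.
  x = 6: f ≡ 0 at y ∈ {8}; g ≡ 0 at y ∈ ∅; common: ∅.
  x = 7: f ≡ 0 at y ∈ {6}; g ≡ 0 at y ∈ ∅; common: ∅.
  x = 8: f ≡ 0 at y ∈ {4}; g ≡ 0 at y ∈ ∅; common: ∅.
  x = 9: f ≡ 0 at y ∈ {2}; g ≡ 0 at y ∈ {5, 10}; common: ∅.
  x = 10: f ≡ 0 at y ∈ {0}; g ≡ 0 at y ∈ {4, 7}; common: ∅.
Collecting: common zeros = {(3, 3)}, so the count is 1.
Comparison with the Bézout bound: 1 ≤ 2 = deg(f)·deg(g), as expected for curves with no common component (the affine F_11-count falls short of the bound because intersections may lie at infinity, over extension fields, or carry multiplicity).


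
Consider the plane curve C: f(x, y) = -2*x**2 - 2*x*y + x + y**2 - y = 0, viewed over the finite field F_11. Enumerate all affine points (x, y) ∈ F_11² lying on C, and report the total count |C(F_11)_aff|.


Affine F_11-points: {(0, 0), (0, 1), (2, 6), (2, 10), (5, 1), (5, 10), (6, 0), (6, 2), (9, 2), (9, 6)}; count = 10.

For each of the 121 pairs (x, y) ∈ F_11², evaluate f(x, y) mod 11. Record the zeros.
  x = 0: [0↦0, 1↦0, 2↦2, 3↦6, 4↦1, 5↦9, 6↦8, 7↦9, 8↦1, 9↦6, 10↦2]  zeros at y ∈ {0, 1}
  x = 1: [0↦10, 1↦8, 2↦8, 3↦10, 4↦3, 5↦9, 6↦6, 7↦5, 8↦6, 9↦9, 10↦3]  zeros at y ∈ ∅
  x = 2: [0↦5, 1↦1, 2↦10, 3↦10, 4↦1, 5↦5, 6↦0, 7↦8, 8↦7, 9↦8, 10↦0]  zeros at y ∈ {6, 10}
  x = 3: [0↦7, 1↦1, 2↦8, 3↦6, 4↦6, 5↦8, 6↦1, 7↦7, 8↦4, 9↦3, 10↦4]  zeros at y ∈ ∅
  x = 4: [0↦5, 1↦8, 2↦2, 3↦9, 4↦7, 5↦7, 6↦9, 7↦2, 8↦8, 9↦5, 10↦4]  zeros at y ∈ ∅
  x = 5: [0↦10, 1↦0, 2↦3, 3↦8, 4↦4, 5↦2, 6↦2, 7↦4, 8↦8, 9↦3, 10↦0]  zeros at y ∈ {1, 10}
  x = 6: [0↦0, 1↦10, 2↦0, 3↦3, 4↦8, 5↦4, 6↦2, 7↦2, 8↦4, 9↦8, 10↦3]  zeros at y ∈ {0, 2}
  x = 7: [0↦8, 1↦5, 2↦4, 3↦5, 4↦8, 5↦2, 6↦9, 7↦7, 8↦7, 9↦9, 10↦2]  zeros at y ∈ ∅
  x = 8: [0↦1, 1↦7, 2↦4, 3↦3, 4↦4, 5↦7, 6↦1, 7↦8, 8↦6, 9↦6, 10↦8]  zeros at y ∈ ∅
  x = 9: [0↦1, 1↦5, 2↦0, 3↦8, 4↦7, 5↦8, 6↦0, 7↦5, 8↦1, 9↦10, 10↦10]  zeros at y ∈ {2, 6}
  x = 10: [0↦8, 1↦10, 2↦3, 3↦9, 4↦6, 5↦5, 6↦6, 7↦9, 8↦3, 9↦10, 10↦8]  zeros at y ∈ ∅
Collecting zeros: affine points = {(0, 0), (0, 1), (2, 6), (2, 10), (5, 1), (5, 10), (6, 0), (6, 2), (9, 2), (9, 6)}.
Total count |C(F_11)_aff| = 10.
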